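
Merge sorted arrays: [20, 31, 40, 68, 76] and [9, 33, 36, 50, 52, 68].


Take 9 from B
Take 20 from A
Take 31 from A
Take 33 from B
Take 36 from B
Take 40 from A
Take 50 from B
Take 52 from B
Take 68 from A
Take 68 from B

Merged: [9, 20, 31, 33, 36, 40, 50, 52, 68, 68, 76]


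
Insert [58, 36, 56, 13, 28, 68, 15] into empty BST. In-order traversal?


Insert 58: root
Insert 36: L from 58
Insert 56: L from 58 -> R from 36
Insert 13: L from 58 -> L from 36
Insert 28: L from 58 -> L from 36 -> R from 13
Insert 68: R from 58
Insert 15: L from 58 -> L from 36 -> R from 13 -> L from 28

In-order: [13, 15, 28, 36, 56, 58, 68]


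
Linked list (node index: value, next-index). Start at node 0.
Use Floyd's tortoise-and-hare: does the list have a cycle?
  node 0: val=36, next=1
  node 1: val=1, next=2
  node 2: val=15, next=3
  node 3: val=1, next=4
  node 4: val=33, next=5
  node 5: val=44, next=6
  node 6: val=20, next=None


Floyd's tortoise (slow, +1) and hare (fast, +2):
  init: slow=0, fast=0
  step 1: slow=1, fast=2
  step 2: slow=2, fast=4
  step 3: slow=3, fast=6
  step 4: fast -> None, no cycle

Cycle: no


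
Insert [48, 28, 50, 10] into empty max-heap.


Insert 48: [48]
Insert 28: [48, 28]
Insert 50: [50, 28, 48]
Insert 10: [50, 28, 48, 10]

Final heap: [50, 28, 48, 10]


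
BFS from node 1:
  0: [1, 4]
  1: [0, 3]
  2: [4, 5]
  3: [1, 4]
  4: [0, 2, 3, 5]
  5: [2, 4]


Visit 1, enqueue [0, 3]
Visit 0, enqueue [4]
Visit 3, enqueue []
Visit 4, enqueue [2, 5]
Visit 2, enqueue []
Visit 5, enqueue []

BFS order: [1, 0, 3, 4, 2, 5]


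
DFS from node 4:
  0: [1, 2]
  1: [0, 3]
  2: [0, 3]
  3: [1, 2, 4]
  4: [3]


Visit 4, push [3]
Visit 3, push [2, 1]
Visit 1, push [0]
Visit 0, push [2]
Visit 2, push []

DFS order: [4, 3, 1, 0, 2]


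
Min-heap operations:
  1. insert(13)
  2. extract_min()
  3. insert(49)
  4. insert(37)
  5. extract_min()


insert(13) -> [13]
extract_min()->13, []
insert(49) -> [49]
insert(37) -> [37, 49]
extract_min()->37, [49]

Final heap: [49]


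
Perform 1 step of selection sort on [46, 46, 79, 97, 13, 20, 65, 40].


Initial: [46, 46, 79, 97, 13, 20, 65, 40]
Step 1: min=13 at 4
  Swap: [13, 46, 79, 97, 46, 20, 65, 40]

After 1 step: [13, 46, 79, 97, 46, 20, 65, 40]


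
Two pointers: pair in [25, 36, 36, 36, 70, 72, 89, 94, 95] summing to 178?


lo=0(25)+hi=8(95)=120
lo=1(36)+hi=8(95)=131
lo=2(36)+hi=8(95)=131
lo=3(36)+hi=8(95)=131
lo=4(70)+hi=8(95)=165
lo=5(72)+hi=8(95)=167
lo=6(89)+hi=8(95)=184
lo=6(89)+hi=7(94)=183

No pair found


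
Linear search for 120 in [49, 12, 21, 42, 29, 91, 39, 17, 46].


i=0: 49!=120
i=1: 12!=120
i=2: 21!=120
i=3: 42!=120
i=4: 29!=120
i=5: 91!=120
i=6: 39!=120
i=7: 17!=120
i=8: 46!=120

Not found, 9 comps


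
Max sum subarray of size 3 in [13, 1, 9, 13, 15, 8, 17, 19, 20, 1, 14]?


[0:3]: 23
[1:4]: 23
[2:5]: 37
[3:6]: 36
[4:7]: 40
[5:8]: 44
[6:9]: 56
[7:10]: 40
[8:11]: 35

Max: 56 at [6:9]


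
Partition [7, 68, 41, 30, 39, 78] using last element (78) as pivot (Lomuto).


Pivot: 78
  7 <= 78: advance i (no swap)
  68 <= 78: advance i (no swap)
  41 <= 78: advance i (no swap)
  30 <= 78: advance i (no swap)
  39 <= 78: advance i (no swap)
Place pivot at 5: [7, 68, 41, 30, 39, 78]

Partitioned: [7, 68, 41, 30, 39, 78]


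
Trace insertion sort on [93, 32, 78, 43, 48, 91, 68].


Initial: [93, 32, 78, 43, 48, 91, 68]
Insert 32: [32, 93, 78, 43, 48, 91, 68]
Insert 78: [32, 78, 93, 43, 48, 91, 68]
Insert 43: [32, 43, 78, 93, 48, 91, 68]
Insert 48: [32, 43, 48, 78, 93, 91, 68]
Insert 91: [32, 43, 48, 78, 91, 93, 68]
Insert 68: [32, 43, 48, 68, 78, 91, 93]

Sorted: [32, 43, 48, 68, 78, 91, 93]


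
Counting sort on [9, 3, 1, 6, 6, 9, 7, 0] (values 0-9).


Input: [9, 3, 1, 6, 6, 9, 7, 0]
Counts: [1, 1, 0, 1, 0, 0, 2, 1, 0, 2]

Sorted: [0, 1, 3, 6, 6, 7, 9, 9]


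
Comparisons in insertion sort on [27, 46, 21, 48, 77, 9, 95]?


Algorithm: insertion sort
Input: [27, 46, 21, 48, 77, 9, 95]
Sorted: [9, 21, 27, 46, 48, 77, 95]

11


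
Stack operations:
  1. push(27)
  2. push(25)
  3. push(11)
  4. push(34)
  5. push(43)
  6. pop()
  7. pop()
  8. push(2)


push(27) -> [27]
push(25) -> [27, 25]
push(11) -> [27, 25, 11]
push(34) -> [27, 25, 11, 34]
push(43) -> [27, 25, 11, 34, 43]
pop()->43, [27, 25, 11, 34]
pop()->34, [27, 25, 11]
push(2) -> [27, 25, 11, 2]

Final stack: [27, 25, 11, 2]


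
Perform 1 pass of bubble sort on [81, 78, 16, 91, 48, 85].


Initial: [81, 78, 16, 91, 48, 85]
Pass 1: [78, 16, 81, 48, 85, 91] (4 swaps)

After 1 pass: [78, 16, 81, 48, 85, 91]


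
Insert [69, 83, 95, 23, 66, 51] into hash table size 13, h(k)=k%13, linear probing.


Insert 69: h=4 -> slot 4
Insert 83: h=5 -> slot 5
Insert 95: h=4, 2 probes -> slot 6
Insert 23: h=10 -> slot 10
Insert 66: h=1 -> slot 1
Insert 51: h=12 -> slot 12

Table: [None, 66, None, None, 69, 83, 95, None, None, None, 23, None, 51]


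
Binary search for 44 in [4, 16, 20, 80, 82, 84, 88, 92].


Step 1: lo=0, hi=7, mid=3, val=80
Step 2: lo=0, hi=2, mid=1, val=16
Step 3: lo=2, hi=2, mid=2, val=20

Not found


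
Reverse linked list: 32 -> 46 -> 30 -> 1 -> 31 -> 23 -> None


Step 1: curr=32, set curr.next=prev(None) | reversed so far: 32
Step 2: curr=46, set curr.next=prev(32) | reversed so far: 46 -> 32
Step 3: curr=30, set curr.next=prev(46) | reversed so far: 30 -> 46 -> 32
Step 4: curr=1, set curr.next=prev(30) | reversed so far: 1 -> 30 -> 46 -> 32
Step 5: curr=31, set curr.next=prev(1) | reversed so far: 31 -> 1 -> 30 -> 46 -> 32
Step 6: curr=23, set curr.next=prev(31) | reversed so far: 23 -> 31 -> 1 -> 30 -> 46 -> 32

23 -> 31 -> 1 -> 30 -> 46 -> 32 -> None


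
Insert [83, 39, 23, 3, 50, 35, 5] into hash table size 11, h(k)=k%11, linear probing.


Insert 83: h=6 -> slot 6
Insert 39: h=6, 1 probes -> slot 7
Insert 23: h=1 -> slot 1
Insert 3: h=3 -> slot 3
Insert 50: h=6, 2 probes -> slot 8
Insert 35: h=2 -> slot 2
Insert 5: h=5 -> slot 5

Table: [None, 23, 35, 3, None, 5, 83, 39, 50, None, None]


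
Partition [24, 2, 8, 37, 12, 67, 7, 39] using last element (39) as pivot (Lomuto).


Pivot: 39
  24 <= 39: advance i (no swap)
  2 <= 39: advance i (no swap)
  8 <= 39: advance i (no swap)
  37 <= 39: advance i (no swap)
  12 <= 39: advance i (no swap)
  7 <= 39: swap -> [24, 2, 8, 37, 12, 7, 67, 39]
Place pivot at 6: [24, 2, 8, 37, 12, 7, 39, 67]

Partitioned: [24, 2, 8, 37, 12, 7, 39, 67]


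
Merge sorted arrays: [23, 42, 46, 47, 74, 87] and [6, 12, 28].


Take 6 from B
Take 12 from B
Take 23 from A
Take 28 from B

Merged: [6, 12, 23, 28, 42, 46, 47, 74, 87]


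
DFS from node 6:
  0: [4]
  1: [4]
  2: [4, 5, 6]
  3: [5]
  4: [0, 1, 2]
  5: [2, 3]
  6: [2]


Visit 6, push [2]
Visit 2, push [5, 4]
Visit 4, push [1, 0]
Visit 0, push []
Visit 1, push []
Visit 5, push [3]
Visit 3, push []

DFS order: [6, 2, 4, 0, 1, 5, 3]


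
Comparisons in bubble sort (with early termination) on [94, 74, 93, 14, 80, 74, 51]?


Algorithm: bubble sort (with early termination)
Input: [94, 74, 93, 14, 80, 74, 51]
Sorted: [14, 51, 74, 74, 80, 93, 94]

21


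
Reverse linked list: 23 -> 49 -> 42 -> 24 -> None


Step 1: curr=23, set curr.next=prev(None) | reversed so far: 23
Step 2: curr=49, set curr.next=prev(23) | reversed so far: 49 -> 23
Step 3: curr=42, set curr.next=prev(49) | reversed so far: 42 -> 49 -> 23
Step 4: curr=24, set curr.next=prev(42) | reversed so far: 24 -> 42 -> 49 -> 23

24 -> 42 -> 49 -> 23 -> None


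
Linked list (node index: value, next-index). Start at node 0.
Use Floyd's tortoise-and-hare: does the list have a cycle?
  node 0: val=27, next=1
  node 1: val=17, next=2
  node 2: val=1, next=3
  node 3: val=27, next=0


Floyd's tortoise (slow, +1) and hare (fast, +2):
  init: slow=0, fast=0
  step 1: slow=1, fast=2
  step 2: slow=2, fast=0
  step 3: slow=3, fast=2
  step 4: slow=0, fast=0
  slow == fast at node 0: cycle detected

Cycle: yes


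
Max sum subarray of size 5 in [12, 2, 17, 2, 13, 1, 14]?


[0:5]: 46
[1:6]: 35
[2:7]: 47

Max: 47 at [2:7]


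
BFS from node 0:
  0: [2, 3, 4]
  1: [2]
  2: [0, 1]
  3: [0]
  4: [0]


Visit 0, enqueue [2, 3, 4]
Visit 2, enqueue [1]
Visit 3, enqueue []
Visit 4, enqueue []
Visit 1, enqueue []

BFS order: [0, 2, 3, 4, 1]


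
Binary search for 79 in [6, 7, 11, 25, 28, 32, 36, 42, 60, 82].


Step 1: lo=0, hi=9, mid=4, val=28
Step 2: lo=5, hi=9, mid=7, val=42
Step 3: lo=8, hi=9, mid=8, val=60
Step 4: lo=9, hi=9, mid=9, val=82

Not found


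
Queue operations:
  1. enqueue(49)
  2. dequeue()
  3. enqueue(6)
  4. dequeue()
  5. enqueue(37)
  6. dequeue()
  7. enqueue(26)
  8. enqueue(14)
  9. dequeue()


enqueue(49) -> [49]
dequeue()->49, []
enqueue(6) -> [6]
dequeue()->6, []
enqueue(37) -> [37]
dequeue()->37, []
enqueue(26) -> [26]
enqueue(14) -> [26, 14]
dequeue()->26, [14]

Final queue: [14]


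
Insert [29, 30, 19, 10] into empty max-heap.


Insert 29: [29]
Insert 30: [30, 29]
Insert 19: [30, 29, 19]
Insert 10: [30, 29, 19, 10]

Final heap: [30, 29, 19, 10]


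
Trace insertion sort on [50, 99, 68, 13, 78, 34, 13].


Initial: [50, 99, 68, 13, 78, 34, 13]
Insert 99: [50, 99, 68, 13, 78, 34, 13]
Insert 68: [50, 68, 99, 13, 78, 34, 13]
Insert 13: [13, 50, 68, 99, 78, 34, 13]
Insert 78: [13, 50, 68, 78, 99, 34, 13]
Insert 34: [13, 34, 50, 68, 78, 99, 13]
Insert 13: [13, 13, 34, 50, 68, 78, 99]

Sorted: [13, 13, 34, 50, 68, 78, 99]


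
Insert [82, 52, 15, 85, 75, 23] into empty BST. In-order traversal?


Insert 82: root
Insert 52: L from 82
Insert 15: L from 82 -> L from 52
Insert 85: R from 82
Insert 75: L from 82 -> R from 52
Insert 23: L from 82 -> L from 52 -> R from 15

In-order: [15, 23, 52, 75, 82, 85]


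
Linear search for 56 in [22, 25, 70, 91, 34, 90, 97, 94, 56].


i=0: 22!=56
i=1: 25!=56
i=2: 70!=56
i=3: 91!=56
i=4: 34!=56
i=5: 90!=56
i=6: 97!=56
i=7: 94!=56
i=8: 56==56 found!

Found at 8, 9 comps


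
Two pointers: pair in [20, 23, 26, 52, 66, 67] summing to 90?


lo=0(20)+hi=5(67)=87
lo=1(23)+hi=5(67)=90

Yes: 23+67=90


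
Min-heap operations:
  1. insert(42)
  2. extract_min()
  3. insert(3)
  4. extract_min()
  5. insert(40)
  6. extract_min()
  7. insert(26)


insert(42) -> [42]
extract_min()->42, []
insert(3) -> [3]
extract_min()->3, []
insert(40) -> [40]
extract_min()->40, []
insert(26) -> [26]

Final heap: [26]


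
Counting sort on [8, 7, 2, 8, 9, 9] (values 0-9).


Input: [8, 7, 2, 8, 9, 9]
Counts: [0, 0, 1, 0, 0, 0, 0, 1, 2, 2]

Sorted: [2, 7, 8, 8, 9, 9]


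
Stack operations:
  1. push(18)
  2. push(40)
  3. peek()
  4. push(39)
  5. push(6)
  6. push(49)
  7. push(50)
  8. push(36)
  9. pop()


push(18) -> [18]
push(40) -> [18, 40]
peek()->40
push(39) -> [18, 40, 39]
push(6) -> [18, 40, 39, 6]
push(49) -> [18, 40, 39, 6, 49]
push(50) -> [18, 40, 39, 6, 49, 50]
push(36) -> [18, 40, 39, 6, 49, 50, 36]
pop()->36, [18, 40, 39, 6, 49, 50]

Final stack: [18, 40, 39, 6, 49, 50]


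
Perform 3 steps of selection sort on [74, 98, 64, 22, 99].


Initial: [74, 98, 64, 22, 99]
Step 1: min=22 at 3
  Swap: [22, 98, 64, 74, 99]
Step 2: min=64 at 2
  Swap: [22, 64, 98, 74, 99]
Step 3: min=74 at 3
  Swap: [22, 64, 74, 98, 99]

After 3 steps: [22, 64, 74, 98, 99]


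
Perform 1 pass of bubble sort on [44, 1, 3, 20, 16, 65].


Initial: [44, 1, 3, 20, 16, 65]
Pass 1: [1, 3, 20, 16, 44, 65] (4 swaps)

After 1 pass: [1, 3, 20, 16, 44, 65]


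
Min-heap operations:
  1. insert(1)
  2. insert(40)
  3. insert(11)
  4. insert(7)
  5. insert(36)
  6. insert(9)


insert(1) -> [1]
insert(40) -> [1, 40]
insert(11) -> [1, 40, 11]
insert(7) -> [1, 7, 11, 40]
insert(36) -> [1, 7, 11, 40, 36]
insert(9) -> [1, 7, 9, 40, 36, 11]

Final heap: [1, 7, 9, 40, 36, 11]


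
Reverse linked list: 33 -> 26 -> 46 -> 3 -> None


Step 1: curr=33, set curr.next=prev(None) | reversed so far: 33
Step 2: curr=26, set curr.next=prev(33) | reversed so far: 26 -> 33
Step 3: curr=46, set curr.next=prev(26) | reversed so far: 46 -> 26 -> 33
Step 4: curr=3, set curr.next=prev(46) | reversed so far: 3 -> 46 -> 26 -> 33

3 -> 46 -> 26 -> 33 -> None


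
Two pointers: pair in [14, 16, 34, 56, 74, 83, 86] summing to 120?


lo=0(14)+hi=6(86)=100
lo=1(16)+hi=6(86)=102
lo=2(34)+hi=6(86)=120

Yes: 34+86=120


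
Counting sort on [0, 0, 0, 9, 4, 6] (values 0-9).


Input: [0, 0, 0, 9, 4, 6]
Counts: [3, 0, 0, 0, 1, 0, 1, 0, 0, 1]

Sorted: [0, 0, 0, 4, 6, 9]


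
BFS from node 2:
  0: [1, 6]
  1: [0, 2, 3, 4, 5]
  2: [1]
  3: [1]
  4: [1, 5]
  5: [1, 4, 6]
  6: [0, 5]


Visit 2, enqueue [1]
Visit 1, enqueue [0, 3, 4, 5]
Visit 0, enqueue [6]
Visit 3, enqueue []
Visit 4, enqueue []
Visit 5, enqueue []
Visit 6, enqueue []

BFS order: [2, 1, 0, 3, 4, 5, 6]


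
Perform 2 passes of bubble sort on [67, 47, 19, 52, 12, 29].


Initial: [67, 47, 19, 52, 12, 29]
Pass 1: [47, 19, 52, 12, 29, 67] (5 swaps)
Pass 2: [19, 47, 12, 29, 52, 67] (3 swaps)

After 2 passes: [19, 47, 12, 29, 52, 67]


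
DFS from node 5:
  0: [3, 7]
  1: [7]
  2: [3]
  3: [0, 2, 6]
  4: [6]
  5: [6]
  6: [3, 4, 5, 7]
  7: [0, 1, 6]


Visit 5, push [6]
Visit 6, push [7, 4, 3]
Visit 3, push [2, 0]
Visit 0, push [7]
Visit 7, push [1]
Visit 1, push []
Visit 2, push []
Visit 4, push []

DFS order: [5, 6, 3, 0, 7, 1, 2, 4]


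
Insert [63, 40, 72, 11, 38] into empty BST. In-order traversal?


Insert 63: root
Insert 40: L from 63
Insert 72: R from 63
Insert 11: L from 63 -> L from 40
Insert 38: L from 63 -> L from 40 -> R from 11

In-order: [11, 38, 40, 63, 72]


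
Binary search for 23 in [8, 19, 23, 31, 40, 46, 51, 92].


Step 1: lo=0, hi=7, mid=3, val=31
Step 2: lo=0, hi=2, mid=1, val=19
Step 3: lo=2, hi=2, mid=2, val=23

Found at index 2


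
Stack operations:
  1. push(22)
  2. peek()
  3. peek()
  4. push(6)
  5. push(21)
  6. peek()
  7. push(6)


push(22) -> [22]
peek()->22
peek()->22
push(6) -> [22, 6]
push(21) -> [22, 6, 21]
peek()->21
push(6) -> [22, 6, 21, 6]

Final stack: [22, 6, 21, 6]


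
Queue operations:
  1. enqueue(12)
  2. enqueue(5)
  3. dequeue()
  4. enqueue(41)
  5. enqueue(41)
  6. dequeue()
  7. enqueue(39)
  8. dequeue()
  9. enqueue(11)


enqueue(12) -> [12]
enqueue(5) -> [12, 5]
dequeue()->12, [5]
enqueue(41) -> [5, 41]
enqueue(41) -> [5, 41, 41]
dequeue()->5, [41, 41]
enqueue(39) -> [41, 41, 39]
dequeue()->41, [41, 39]
enqueue(11) -> [41, 39, 11]

Final queue: [41, 39, 11]


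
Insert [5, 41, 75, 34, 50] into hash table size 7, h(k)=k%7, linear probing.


Insert 5: h=5 -> slot 5
Insert 41: h=6 -> slot 6
Insert 75: h=5, 2 probes -> slot 0
Insert 34: h=6, 2 probes -> slot 1
Insert 50: h=1, 1 probes -> slot 2

Table: [75, 34, 50, None, None, 5, 41]


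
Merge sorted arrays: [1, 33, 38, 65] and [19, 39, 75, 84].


Take 1 from A
Take 19 from B
Take 33 from A
Take 38 from A
Take 39 from B
Take 65 from A

Merged: [1, 19, 33, 38, 39, 65, 75, 84]


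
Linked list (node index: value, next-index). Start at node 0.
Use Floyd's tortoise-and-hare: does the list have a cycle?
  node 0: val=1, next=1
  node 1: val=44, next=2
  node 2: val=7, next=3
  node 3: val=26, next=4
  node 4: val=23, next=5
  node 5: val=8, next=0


Floyd's tortoise (slow, +1) and hare (fast, +2):
  init: slow=0, fast=0
  step 1: slow=1, fast=2
  step 2: slow=2, fast=4
  step 3: slow=3, fast=0
  step 4: slow=4, fast=2
  step 5: slow=5, fast=4
  step 6: slow=0, fast=0
  slow == fast at node 0: cycle detected

Cycle: yes


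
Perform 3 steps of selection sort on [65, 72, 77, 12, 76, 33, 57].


Initial: [65, 72, 77, 12, 76, 33, 57]
Step 1: min=12 at 3
  Swap: [12, 72, 77, 65, 76, 33, 57]
Step 2: min=33 at 5
  Swap: [12, 33, 77, 65, 76, 72, 57]
Step 3: min=57 at 6
  Swap: [12, 33, 57, 65, 76, 72, 77]

After 3 steps: [12, 33, 57, 65, 76, 72, 77]


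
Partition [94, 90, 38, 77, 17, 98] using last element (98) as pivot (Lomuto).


Pivot: 98
  94 <= 98: advance i (no swap)
  90 <= 98: advance i (no swap)
  38 <= 98: advance i (no swap)
  77 <= 98: advance i (no swap)
  17 <= 98: advance i (no swap)
Place pivot at 5: [94, 90, 38, 77, 17, 98]

Partitioned: [94, 90, 38, 77, 17, 98]


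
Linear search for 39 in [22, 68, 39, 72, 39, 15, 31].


i=0: 22!=39
i=1: 68!=39
i=2: 39==39 found!

Found at 2, 3 comps


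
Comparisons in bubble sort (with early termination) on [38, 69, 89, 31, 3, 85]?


Algorithm: bubble sort (with early termination)
Input: [38, 69, 89, 31, 3, 85]
Sorted: [3, 31, 38, 69, 85, 89]

15


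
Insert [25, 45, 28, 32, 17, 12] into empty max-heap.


Insert 25: [25]
Insert 45: [45, 25]
Insert 28: [45, 25, 28]
Insert 32: [45, 32, 28, 25]
Insert 17: [45, 32, 28, 25, 17]
Insert 12: [45, 32, 28, 25, 17, 12]

Final heap: [45, 32, 28, 25, 17, 12]


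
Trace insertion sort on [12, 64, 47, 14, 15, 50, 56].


Initial: [12, 64, 47, 14, 15, 50, 56]
Insert 64: [12, 64, 47, 14, 15, 50, 56]
Insert 47: [12, 47, 64, 14, 15, 50, 56]
Insert 14: [12, 14, 47, 64, 15, 50, 56]
Insert 15: [12, 14, 15, 47, 64, 50, 56]
Insert 50: [12, 14, 15, 47, 50, 64, 56]
Insert 56: [12, 14, 15, 47, 50, 56, 64]

Sorted: [12, 14, 15, 47, 50, 56, 64]


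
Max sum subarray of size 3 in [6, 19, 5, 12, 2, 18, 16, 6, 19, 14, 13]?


[0:3]: 30
[1:4]: 36
[2:5]: 19
[3:6]: 32
[4:7]: 36
[5:8]: 40
[6:9]: 41
[7:10]: 39
[8:11]: 46

Max: 46 at [8:11]


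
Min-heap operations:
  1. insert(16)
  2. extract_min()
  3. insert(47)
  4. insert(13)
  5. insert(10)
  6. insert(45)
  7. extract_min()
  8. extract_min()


insert(16) -> [16]
extract_min()->16, []
insert(47) -> [47]
insert(13) -> [13, 47]
insert(10) -> [10, 47, 13]
insert(45) -> [10, 45, 13, 47]
extract_min()->10, [13, 45, 47]
extract_min()->13, [45, 47]

Final heap: [45, 47]


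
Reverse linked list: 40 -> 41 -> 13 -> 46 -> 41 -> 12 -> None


Step 1: curr=40, set curr.next=prev(None) | reversed so far: 40
Step 2: curr=41, set curr.next=prev(40) | reversed so far: 41 -> 40
Step 3: curr=13, set curr.next=prev(41) | reversed so far: 13 -> 41 -> 40
Step 4: curr=46, set curr.next=prev(13) | reversed so far: 46 -> 13 -> 41 -> 40
Step 5: curr=41, set curr.next=prev(46) | reversed so far: 41 -> 46 -> 13 -> 41 -> 40
Step 6: curr=12, set curr.next=prev(41) | reversed so far: 12 -> 41 -> 46 -> 13 -> 41 -> 40

12 -> 41 -> 46 -> 13 -> 41 -> 40 -> None


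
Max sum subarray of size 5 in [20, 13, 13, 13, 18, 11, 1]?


[0:5]: 77
[1:6]: 68
[2:7]: 56

Max: 77 at [0:5]


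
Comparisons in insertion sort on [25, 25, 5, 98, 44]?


Algorithm: insertion sort
Input: [25, 25, 5, 98, 44]
Sorted: [5, 25, 25, 44, 98]

6


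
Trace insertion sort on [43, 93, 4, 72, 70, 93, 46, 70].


Initial: [43, 93, 4, 72, 70, 93, 46, 70]
Insert 93: [43, 93, 4, 72, 70, 93, 46, 70]
Insert 4: [4, 43, 93, 72, 70, 93, 46, 70]
Insert 72: [4, 43, 72, 93, 70, 93, 46, 70]
Insert 70: [4, 43, 70, 72, 93, 93, 46, 70]
Insert 93: [4, 43, 70, 72, 93, 93, 46, 70]
Insert 46: [4, 43, 46, 70, 72, 93, 93, 70]
Insert 70: [4, 43, 46, 70, 70, 72, 93, 93]

Sorted: [4, 43, 46, 70, 70, 72, 93, 93]


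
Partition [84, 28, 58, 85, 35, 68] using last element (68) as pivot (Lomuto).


Pivot: 68
  28 <= 68: swap -> [28, 84, 58, 85, 35, 68]
  58 <= 68: swap -> [28, 58, 84, 85, 35, 68]
  35 <= 68: swap -> [28, 58, 35, 85, 84, 68]
Place pivot at 3: [28, 58, 35, 68, 84, 85]

Partitioned: [28, 58, 35, 68, 84, 85]


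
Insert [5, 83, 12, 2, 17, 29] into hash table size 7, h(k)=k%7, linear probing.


Insert 5: h=5 -> slot 5
Insert 83: h=6 -> slot 6
Insert 12: h=5, 2 probes -> slot 0
Insert 2: h=2 -> slot 2
Insert 17: h=3 -> slot 3
Insert 29: h=1 -> slot 1

Table: [12, 29, 2, 17, None, 5, 83]


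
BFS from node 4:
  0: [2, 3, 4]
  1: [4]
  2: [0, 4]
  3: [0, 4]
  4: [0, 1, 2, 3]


Visit 4, enqueue [0, 1, 2, 3]
Visit 0, enqueue []
Visit 1, enqueue []
Visit 2, enqueue []
Visit 3, enqueue []

BFS order: [4, 0, 1, 2, 3]


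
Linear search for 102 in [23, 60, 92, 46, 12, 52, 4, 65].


i=0: 23!=102
i=1: 60!=102
i=2: 92!=102
i=3: 46!=102
i=4: 12!=102
i=5: 52!=102
i=6: 4!=102
i=7: 65!=102

Not found, 8 comps


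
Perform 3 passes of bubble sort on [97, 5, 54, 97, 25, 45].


Initial: [97, 5, 54, 97, 25, 45]
Pass 1: [5, 54, 97, 25, 45, 97] (4 swaps)
Pass 2: [5, 54, 25, 45, 97, 97] (2 swaps)
Pass 3: [5, 25, 45, 54, 97, 97] (2 swaps)

After 3 passes: [5, 25, 45, 54, 97, 97]


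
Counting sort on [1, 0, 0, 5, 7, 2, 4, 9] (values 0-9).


Input: [1, 0, 0, 5, 7, 2, 4, 9]
Counts: [2, 1, 1, 0, 1, 1, 0, 1, 0, 1]

Sorted: [0, 0, 1, 2, 4, 5, 7, 9]


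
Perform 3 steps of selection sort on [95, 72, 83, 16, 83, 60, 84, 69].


Initial: [95, 72, 83, 16, 83, 60, 84, 69]
Step 1: min=16 at 3
  Swap: [16, 72, 83, 95, 83, 60, 84, 69]
Step 2: min=60 at 5
  Swap: [16, 60, 83, 95, 83, 72, 84, 69]
Step 3: min=69 at 7
  Swap: [16, 60, 69, 95, 83, 72, 84, 83]

After 3 steps: [16, 60, 69, 95, 83, 72, 84, 83]


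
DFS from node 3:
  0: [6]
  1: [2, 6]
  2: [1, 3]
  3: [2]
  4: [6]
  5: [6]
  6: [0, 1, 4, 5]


Visit 3, push [2]
Visit 2, push [1]
Visit 1, push [6]
Visit 6, push [5, 4, 0]
Visit 0, push []
Visit 4, push []
Visit 5, push []

DFS order: [3, 2, 1, 6, 0, 4, 5]


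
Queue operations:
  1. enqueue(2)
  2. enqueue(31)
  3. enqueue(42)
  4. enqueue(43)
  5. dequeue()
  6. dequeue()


enqueue(2) -> [2]
enqueue(31) -> [2, 31]
enqueue(42) -> [2, 31, 42]
enqueue(43) -> [2, 31, 42, 43]
dequeue()->2, [31, 42, 43]
dequeue()->31, [42, 43]

Final queue: [42, 43]


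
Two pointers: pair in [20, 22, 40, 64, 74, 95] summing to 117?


lo=0(20)+hi=5(95)=115
lo=1(22)+hi=5(95)=117

Yes: 22+95=117


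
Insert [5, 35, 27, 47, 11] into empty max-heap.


Insert 5: [5]
Insert 35: [35, 5]
Insert 27: [35, 5, 27]
Insert 47: [47, 35, 27, 5]
Insert 11: [47, 35, 27, 5, 11]

Final heap: [47, 35, 27, 5, 11]


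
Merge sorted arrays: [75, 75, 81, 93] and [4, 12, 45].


Take 4 from B
Take 12 from B
Take 45 from B

Merged: [4, 12, 45, 75, 75, 81, 93]


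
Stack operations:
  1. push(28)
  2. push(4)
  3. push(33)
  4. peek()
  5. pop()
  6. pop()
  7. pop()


push(28) -> [28]
push(4) -> [28, 4]
push(33) -> [28, 4, 33]
peek()->33
pop()->33, [28, 4]
pop()->4, [28]
pop()->28, []

Final stack: []


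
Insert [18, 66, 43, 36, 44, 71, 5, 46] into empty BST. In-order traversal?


Insert 18: root
Insert 66: R from 18
Insert 43: R from 18 -> L from 66
Insert 36: R from 18 -> L from 66 -> L from 43
Insert 44: R from 18 -> L from 66 -> R from 43
Insert 71: R from 18 -> R from 66
Insert 5: L from 18
Insert 46: R from 18 -> L from 66 -> R from 43 -> R from 44

In-order: [5, 18, 36, 43, 44, 46, 66, 71]


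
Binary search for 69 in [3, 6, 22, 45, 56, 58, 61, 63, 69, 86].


Step 1: lo=0, hi=9, mid=4, val=56
Step 2: lo=5, hi=9, mid=7, val=63
Step 3: lo=8, hi=9, mid=8, val=69

Found at index 8


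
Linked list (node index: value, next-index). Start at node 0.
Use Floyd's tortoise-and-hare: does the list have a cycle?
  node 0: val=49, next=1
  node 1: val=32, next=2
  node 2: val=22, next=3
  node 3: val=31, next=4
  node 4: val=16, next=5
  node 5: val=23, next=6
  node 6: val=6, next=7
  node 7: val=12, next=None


Floyd's tortoise (slow, +1) and hare (fast, +2):
  init: slow=0, fast=0
  step 1: slow=1, fast=2
  step 2: slow=2, fast=4
  step 3: slow=3, fast=6
  step 4: fast 6->7->None, no cycle

Cycle: no


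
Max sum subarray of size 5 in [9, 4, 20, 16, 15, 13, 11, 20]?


[0:5]: 64
[1:6]: 68
[2:7]: 75
[3:8]: 75

Max: 75 at [2:7]


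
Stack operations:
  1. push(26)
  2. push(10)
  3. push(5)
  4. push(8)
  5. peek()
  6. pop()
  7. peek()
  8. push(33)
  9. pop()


push(26) -> [26]
push(10) -> [26, 10]
push(5) -> [26, 10, 5]
push(8) -> [26, 10, 5, 8]
peek()->8
pop()->8, [26, 10, 5]
peek()->5
push(33) -> [26, 10, 5, 33]
pop()->33, [26, 10, 5]

Final stack: [26, 10, 5]


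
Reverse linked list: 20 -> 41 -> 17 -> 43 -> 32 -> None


Step 1: curr=20, set curr.next=prev(None) | reversed so far: 20
Step 2: curr=41, set curr.next=prev(20) | reversed so far: 41 -> 20
Step 3: curr=17, set curr.next=prev(41) | reversed so far: 17 -> 41 -> 20
Step 4: curr=43, set curr.next=prev(17) | reversed so far: 43 -> 17 -> 41 -> 20
Step 5: curr=32, set curr.next=prev(43) | reversed so far: 32 -> 43 -> 17 -> 41 -> 20

32 -> 43 -> 17 -> 41 -> 20 -> None


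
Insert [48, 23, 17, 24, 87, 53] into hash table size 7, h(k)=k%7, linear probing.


Insert 48: h=6 -> slot 6
Insert 23: h=2 -> slot 2
Insert 17: h=3 -> slot 3
Insert 24: h=3, 1 probes -> slot 4
Insert 87: h=3, 2 probes -> slot 5
Insert 53: h=4, 3 probes -> slot 0

Table: [53, None, 23, 17, 24, 87, 48]


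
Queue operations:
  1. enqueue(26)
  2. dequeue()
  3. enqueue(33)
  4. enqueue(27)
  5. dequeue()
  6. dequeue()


enqueue(26) -> [26]
dequeue()->26, []
enqueue(33) -> [33]
enqueue(27) -> [33, 27]
dequeue()->33, [27]
dequeue()->27, []

Final queue: []


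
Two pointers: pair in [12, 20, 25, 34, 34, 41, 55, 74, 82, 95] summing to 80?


lo=0(12)+hi=9(95)=107
lo=0(12)+hi=8(82)=94
lo=0(12)+hi=7(74)=86
lo=0(12)+hi=6(55)=67
lo=1(20)+hi=6(55)=75
lo=2(25)+hi=6(55)=80

Yes: 25+55=80


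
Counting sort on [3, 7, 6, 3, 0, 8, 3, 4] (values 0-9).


Input: [3, 7, 6, 3, 0, 8, 3, 4]
Counts: [1, 0, 0, 3, 1, 0, 1, 1, 1, 0]

Sorted: [0, 3, 3, 3, 4, 6, 7, 8]


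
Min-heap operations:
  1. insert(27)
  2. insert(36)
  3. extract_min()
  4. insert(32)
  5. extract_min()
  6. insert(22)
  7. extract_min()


insert(27) -> [27]
insert(36) -> [27, 36]
extract_min()->27, [36]
insert(32) -> [32, 36]
extract_min()->32, [36]
insert(22) -> [22, 36]
extract_min()->22, [36]

Final heap: [36]


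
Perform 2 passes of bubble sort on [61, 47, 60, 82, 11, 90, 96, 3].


Initial: [61, 47, 60, 82, 11, 90, 96, 3]
Pass 1: [47, 60, 61, 11, 82, 90, 3, 96] (4 swaps)
Pass 2: [47, 60, 11, 61, 82, 3, 90, 96] (2 swaps)

After 2 passes: [47, 60, 11, 61, 82, 3, 90, 96]


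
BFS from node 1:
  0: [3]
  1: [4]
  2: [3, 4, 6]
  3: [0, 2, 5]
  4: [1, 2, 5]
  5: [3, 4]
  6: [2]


Visit 1, enqueue [4]
Visit 4, enqueue [2, 5]
Visit 2, enqueue [3, 6]
Visit 5, enqueue []
Visit 3, enqueue [0]
Visit 6, enqueue []
Visit 0, enqueue []

BFS order: [1, 4, 2, 5, 3, 6, 0]


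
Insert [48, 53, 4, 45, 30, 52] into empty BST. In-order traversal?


Insert 48: root
Insert 53: R from 48
Insert 4: L from 48
Insert 45: L from 48 -> R from 4
Insert 30: L from 48 -> R from 4 -> L from 45
Insert 52: R from 48 -> L from 53

In-order: [4, 30, 45, 48, 52, 53]


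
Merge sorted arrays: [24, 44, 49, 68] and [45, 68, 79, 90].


Take 24 from A
Take 44 from A
Take 45 from B
Take 49 from A
Take 68 from A

Merged: [24, 44, 45, 49, 68, 68, 79, 90]


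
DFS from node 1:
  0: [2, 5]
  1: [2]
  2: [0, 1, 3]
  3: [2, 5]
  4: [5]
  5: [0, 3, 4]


Visit 1, push [2]
Visit 2, push [3, 0]
Visit 0, push [5]
Visit 5, push [4, 3]
Visit 3, push []
Visit 4, push []

DFS order: [1, 2, 0, 5, 3, 4]


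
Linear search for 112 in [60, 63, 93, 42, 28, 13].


i=0: 60!=112
i=1: 63!=112
i=2: 93!=112
i=3: 42!=112
i=4: 28!=112
i=5: 13!=112

Not found, 6 comps


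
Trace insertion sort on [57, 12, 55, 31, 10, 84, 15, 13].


Initial: [57, 12, 55, 31, 10, 84, 15, 13]
Insert 12: [12, 57, 55, 31, 10, 84, 15, 13]
Insert 55: [12, 55, 57, 31, 10, 84, 15, 13]
Insert 31: [12, 31, 55, 57, 10, 84, 15, 13]
Insert 10: [10, 12, 31, 55, 57, 84, 15, 13]
Insert 84: [10, 12, 31, 55, 57, 84, 15, 13]
Insert 15: [10, 12, 15, 31, 55, 57, 84, 13]
Insert 13: [10, 12, 13, 15, 31, 55, 57, 84]

Sorted: [10, 12, 13, 15, 31, 55, 57, 84]


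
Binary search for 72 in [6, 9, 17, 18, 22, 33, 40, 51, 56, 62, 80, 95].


Step 1: lo=0, hi=11, mid=5, val=33
Step 2: lo=6, hi=11, mid=8, val=56
Step 3: lo=9, hi=11, mid=10, val=80
Step 4: lo=9, hi=9, mid=9, val=62

Not found


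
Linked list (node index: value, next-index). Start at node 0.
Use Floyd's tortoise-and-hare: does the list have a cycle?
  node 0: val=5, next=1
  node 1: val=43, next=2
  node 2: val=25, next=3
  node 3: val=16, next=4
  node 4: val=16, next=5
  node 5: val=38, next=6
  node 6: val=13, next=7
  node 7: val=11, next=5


Floyd's tortoise (slow, +1) and hare (fast, +2):
  init: slow=0, fast=0
  step 1: slow=1, fast=2
  step 2: slow=2, fast=4
  step 3: slow=3, fast=6
  step 4: slow=4, fast=5
  step 5: slow=5, fast=7
  step 6: slow=6, fast=6
  slow == fast at node 6: cycle detected

Cycle: yes


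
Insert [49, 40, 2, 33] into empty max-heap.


Insert 49: [49]
Insert 40: [49, 40]
Insert 2: [49, 40, 2]
Insert 33: [49, 40, 2, 33]

Final heap: [49, 40, 2, 33]


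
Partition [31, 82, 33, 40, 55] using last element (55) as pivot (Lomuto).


Pivot: 55
  31 <= 55: advance i (no swap)
  33 <= 55: swap -> [31, 33, 82, 40, 55]
  40 <= 55: swap -> [31, 33, 40, 82, 55]
Place pivot at 3: [31, 33, 40, 55, 82]

Partitioned: [31, 33, 40, 55, 82]


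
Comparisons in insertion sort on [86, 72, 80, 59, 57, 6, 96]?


Algorithm: insertion sort
Input: [86, 72, 80, 59, 57, 6, 96]
Sorted: [6, 57, 59, 72, 80, 86, 96]

16


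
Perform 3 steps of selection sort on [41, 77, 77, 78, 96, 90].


Initial: [41, 77, 77, 78, 96, 90]
Step 1: min=41 at 0
  Swap: [41, 77, 77, 78, 96, 90]
Step 2: min=77 at 1
  Swap: [41, 77, 77, 78, 96, 90]
Step 3: min=77 at 2
  Swap: [41, 77, 77, 78, 96, 90]

After 3 steps: [41, 77, 77, 78, 96, 90]


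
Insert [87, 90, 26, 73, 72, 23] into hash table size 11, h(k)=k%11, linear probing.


Insert 87: h=10 -> slot 10
Insert 90: h=2 -> slot 2
Insert 26: h=4 -> slot 4
Insert 73: h=7 -> slot 7
Insert 72: h=6 -> slot 6
Insert 23: h=1 -> slot 1

Table: [None, 23, 90, None, 26, None, 72, 73, None, None, 87]


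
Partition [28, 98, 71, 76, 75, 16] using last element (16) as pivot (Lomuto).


Pivot: 16
Place pivot at 0: [16, 98, 71, 76, 75, 28]

Partitioned: [16, 98, 71, 76, 75, 28]


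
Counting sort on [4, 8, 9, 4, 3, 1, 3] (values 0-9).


Input: [4, 8, 9, 4, 3, 1, 3]
Counts: [0, 1, 0, 2, 2, 0, 0, 0, 1, 1]

Sorted: [1, 3, 3, 4, 4, 8, 9]


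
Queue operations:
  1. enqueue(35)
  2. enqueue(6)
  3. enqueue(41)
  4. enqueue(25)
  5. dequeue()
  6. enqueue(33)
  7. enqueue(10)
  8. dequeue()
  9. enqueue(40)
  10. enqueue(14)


enqueue(35) -> [35]
enqueue(6) -> [35, 6]
enqueue(41) -> [35, 6, 41]
enqueue(25) -> [35, 6, 41, 25]
dequeue()->35, [6, 41, 25]
enqueue(33) -> [6, 41, 25, 33]
enqueue(10) -> [6, 41, 25, 33, 10]
dequeue()->6, [41, 25, 33, 10]
enqueue(40) -> [41, 25, 33, 10, 40]
enqueue(14) -> [41, 25, 33, 10, 40, 14]

Final queue: [41, 25, 33, 10, 40, 14]


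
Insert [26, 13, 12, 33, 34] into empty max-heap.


Insert 26: [26]
Insert 13: [26, 13]
Insert 12: [26, 13, 12]
Insert 33: [33, 26, 12, 13]
Insert 34: [34, 33, 12, 13, 26]

Final heap: [34, 33, 12, 13, 26]


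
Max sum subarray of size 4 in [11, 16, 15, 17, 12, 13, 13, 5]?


[0:4]: 59
[1:5]: 60
[2:6]: 57
[3:7]: 55
[4:8]: 43

Max: 60 at [1:5]


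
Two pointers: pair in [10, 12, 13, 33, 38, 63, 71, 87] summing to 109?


lo=0(10)+hi=7(87)=97
lo=1(12)+hi=7(87)=99
lo=2(13)+hi=7(87)=100
lo=3(33)+hi=7(87)=120
lo=3(33)+hi=6(71)=104
lo=4(38)+hi=6(71)=109

Yes: 38+71=109


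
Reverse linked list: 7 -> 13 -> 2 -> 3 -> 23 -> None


Step 1: curr=7, set curr.next=prev(None) | reversed so far: 7
Step 2: curr=13, set curr.next=prev(7) | reversed so far: 13 -> 7
Step 3: curr=2, set curr.next=prev(13) | reversed so far: 2 -> 13 -> 7
Step 4: curr=3, set curr.next=prev(2) | reversed so far: 3 -> 2 -> 13 -> 7
Step 5: curr=23, set curr.next=prev(3) | reversed so far: 23 -> 3 -> 2 -> 13 -> 7

23 -> 3 -> 2 -> 13 -> 7 -> None


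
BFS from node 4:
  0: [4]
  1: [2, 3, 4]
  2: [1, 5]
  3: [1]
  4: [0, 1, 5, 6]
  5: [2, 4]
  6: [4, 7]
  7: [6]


Visit 4, enqueue [0, 1, 5, 6]
Visit 0, enqueue []
Visit 1, enqueue [2, 3]
Visit 5, enqueue []
Visit 6, enqueue [7]
Visit 2, enqueue []
Visit 3, enqueue []
Visit 7, enqueue []

BFS order: [4, 0, 1, 5, 6, 2, 3, 7]


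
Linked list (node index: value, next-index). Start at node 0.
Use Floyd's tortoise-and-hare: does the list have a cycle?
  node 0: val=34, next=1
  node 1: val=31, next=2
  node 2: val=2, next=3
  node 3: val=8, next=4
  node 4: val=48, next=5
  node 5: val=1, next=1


Floyd's tortoise (slow, +1) and hare (fast, +2):
  init: slow=0, fast=0
  step 1: slow=1, fast=2
  step 2: slow=2, fast=4
  step 3: slow=3, fast=1
  step 4: slow=4, fast=3
  step 5: slow=5, fast=5
  slow == fast at node 5: cycle detected

Cycle: yes


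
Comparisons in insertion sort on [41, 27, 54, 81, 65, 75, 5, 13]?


Algorithm: insertion sort
Input: [41, 27, 54, 81, 65, 75, 5, 13]
Sorted: [5, 13, 27, 41, 54, 65, 75, 81]

20


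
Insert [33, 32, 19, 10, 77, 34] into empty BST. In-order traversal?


Insert 33: root
Insert 32: L from 33
Insert 19: L from 33 -> L from 32
Insert 10: L from 33 -> L from 32 -> L from 19
Insert 77: R from 33
Insert 34: R from 33 -> L from 77

In-order: [10, 19, 32, 33, 34, 77]


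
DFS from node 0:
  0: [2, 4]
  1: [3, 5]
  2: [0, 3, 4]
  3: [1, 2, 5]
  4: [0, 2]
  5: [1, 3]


Visit 0, push [4, 2]
Visit 2, push [4, 3]
Visit 3, push [5, 1]
Visit 1, push [5]
Visit 5, push []
Visit 4, push []

DFS order: [0, 2, 3, 1, 5, 4]


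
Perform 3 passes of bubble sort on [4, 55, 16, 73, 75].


Initial: [4, 55, 16, 73, 75]
Pass 1: [4, 16, 55, 73, 75] (1 swaps)
Pass 2: [4, 16, 55, 73, 75] (0 swaps)
Pass 3: [4, 16, 55, 73, 75] (0 swaps)

After 3 passes: [4, 16, 55, 73, 75]


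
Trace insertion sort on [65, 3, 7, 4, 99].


Initial: [65, 3, 7, 4, 99]
Insert 3: [3, 65, 7, 4, 99]
Insert 7: [3, 7, 65, 4, 99]
Insert 4: [3, 4, 7, 65, 99]
Insert 99: [3, 4, 7, 65, 99]

Sorted: [3, 4, 7, 65, 99]


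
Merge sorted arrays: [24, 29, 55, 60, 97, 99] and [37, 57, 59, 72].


Take 24 from A
Take 29 from A
Take 37 from B
Take 55 from A
Take 57 from B
Take 59 from B
Take 60 from A
Take 72 from B

Merged: [24, 29, 37, 55, 57, 59, 60, 72, 97, 99]


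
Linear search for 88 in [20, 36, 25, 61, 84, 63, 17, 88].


i=0: 20!=88
i=1: 36!=88
i=2: 25!=88
i=3: 61!=88
i=4: 84!=88
i=5: 63!=88
i=6: 17!=88
i=7: 88==88 found!

Found at 7, 8 comps


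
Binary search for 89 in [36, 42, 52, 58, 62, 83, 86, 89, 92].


Step 1: lo=0, hi=8, mid=4, val=62
Step 2: lo=5, hi=8, mid=6, val=86
Step 3: lo=7, hi=8, mid=7, val=89

Found at index 7


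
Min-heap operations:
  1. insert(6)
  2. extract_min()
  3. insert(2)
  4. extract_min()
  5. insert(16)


insert(6) -> [6]
extract_min()->6, []
insert(2) -> [2]
extract_min()->2, []
insert(16) -> [16]

Final heap: [16]


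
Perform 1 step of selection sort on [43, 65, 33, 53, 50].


Initial: [43, 65, 33, 53, 50]
Step 1: min=33 at 2
  Swap: [33, 65, 43, 53, 50]

After 1 step: [33, 65, 43, 53, 50]


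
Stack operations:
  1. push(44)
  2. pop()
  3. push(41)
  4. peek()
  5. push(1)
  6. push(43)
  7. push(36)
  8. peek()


push(44) -> [44]
pop()->44, []
push(41) -> [41]
peek()->41
push(1) -> [41, 1]
push(43) -> [41, 1, 43]
push(36) -> [41, 1, 43, 36]
peek()->36

Final stack: [41, 1, 43, 36]


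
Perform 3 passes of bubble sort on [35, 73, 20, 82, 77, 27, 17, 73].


Initial: [35, 73, 20, 82, 77, 27, 17, 73]
Pass 1: [35, 20, 73, 77, 27, 17, 73, 82] (5 swaps)
Pass 2: [20, 35, 73, 27, 17, 73, 77, 82] (4 swaps)
Pass 3: [20, 35, 27, 17, 73, 73, 77, 82] (2 swaps)

After 3 passes: [20, 35, 27, 17, 73, 73, 77, 82]


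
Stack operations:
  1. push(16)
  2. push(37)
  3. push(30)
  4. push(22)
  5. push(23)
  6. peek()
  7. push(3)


push(16) -> [16]
push(37) -> [16, 37]
push(30) -> [16, 37, 30]
push(22) -> [16, 37, 30, 22]
push(23) -> [16, 37, 30, 22, 23]
peek()->23
push(3) -> [16, 37, 30, 22, 23, 3]

Final stack: [16, 37, 30, 22, 23, 3]


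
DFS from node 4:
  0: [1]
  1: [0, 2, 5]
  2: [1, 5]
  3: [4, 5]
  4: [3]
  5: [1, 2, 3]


Visit 4, push [3]
Visit 3, push [5]
Visit 5, push [2, 1]
Visit 1, push [2, 0]
Visit 0, push []
Visit 2, push []

DFS order: [4, 3, 5, 1, 0, 2]


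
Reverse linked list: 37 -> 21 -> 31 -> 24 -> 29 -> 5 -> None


Step 1: curr=37, set curr.next=prev(None) | reversed so far: 37
Step 2: curr=21, set curr.next=prev(37) | reversed so far: 21 -> 37
Step 3: curr=31, set curr.next=prev(21) | reversed so far: 31 -> 21 -> 37
Step 4: curr=24, set curr.next=prev(31) | reversed so far: 24 -> 31 -> 21 -> 37
Step 5: curr=29, set curr.next=prev(24) | reversed so far: 29 -> 24 -> 31 -> 21 -> 37
Step 6: curr=5, set curr.next=prev(29) | reversed so far: 5 -> 29 -> 24 -> 31 -> 21 -> 37

5 -> 29 -> 24 -> 31 -> 21 -> 37 -> None


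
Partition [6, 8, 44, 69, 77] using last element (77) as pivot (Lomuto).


Pivot: 77
  6 <= 77: advance i (no swap)
  8 <= 77: advance i (no swap)
  44 <= 77: advance i (no swap)
  69 <= 77: advance i (no swap)
Place pivot at 4: [6, 8, 44, 69, 77]

Partitioned: [6, 8, 44, 69, 77]


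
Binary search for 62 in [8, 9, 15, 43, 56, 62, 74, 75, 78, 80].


Step 1: lo=0, hi=9, mid=4, val=56
Step 2: lo=5, hi=9, mid=7, val=75
Step 3: lo=5, hi=6, mid=5, val=62

Found at index 5


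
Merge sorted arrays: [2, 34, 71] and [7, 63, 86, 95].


Take 2 from A
Take 7 from B
Take 34 from A
Take 63 from B
Take 71 from A

Merged: [2, 7, 34, 63, 71, 86, 95]


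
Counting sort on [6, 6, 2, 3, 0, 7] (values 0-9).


Input: [6, 6, 2, 3, 0, 7]
Counts: [1, 0, 1, 1, 0, 0, 2, 1, 0, 0]

Sorted: [0, 2, 3, 6, 6, 7]


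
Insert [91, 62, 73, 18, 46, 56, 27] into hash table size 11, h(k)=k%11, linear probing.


Insert 91: h=3 -> slot 3
Insert 62: h=7 -> slot 7
Insert 73: h=7, 1 probes -> slot 8
Insert 18: h=7, 2 probes -> slot 9
Insert 46: h=2 -> slot 2
Insert 56: h=1 -> slot 1
Insert 27: h=5 -> slot 5

Table: [None, 56, 46, 91, None, 27, None, 62, 73, 18, None]


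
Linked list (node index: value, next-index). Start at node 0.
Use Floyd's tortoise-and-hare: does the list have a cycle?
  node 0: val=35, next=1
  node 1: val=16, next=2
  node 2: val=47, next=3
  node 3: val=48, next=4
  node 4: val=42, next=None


Floyd's tortoise (slow, +1) and hare (fast, +2):
  init: slow=0, fast=0
  step 1: slow=1, fast=2
  step 2: slow=2, fast=4
  step 3: fast -> None, no cycle

Cycle: no


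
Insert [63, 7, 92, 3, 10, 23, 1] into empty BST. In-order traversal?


Insert 63: root
Insert 7: L from 63
Insert 92: R from 63
Insert 3: L from 63 -> L from 7
Insert 10: L from 63 -> R from 7
Insert 23: L from 63 -> R from 7 -> R from 10
Insert 1: L from 63 -> L from 7 -> L from 3

In-order: [1, 3, 7, 10, 23, 63, 92]


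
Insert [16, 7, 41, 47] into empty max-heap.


Insert 16: [16]
Insert 7: [16, 7]
Insert 41: [41, 7, 16]
Insert 47: [47, 41, 16, 7]

Final heap: [47, 41, 16, 7]


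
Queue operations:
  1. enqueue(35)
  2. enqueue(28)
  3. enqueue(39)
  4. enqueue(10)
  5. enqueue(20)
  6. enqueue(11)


enqueue(35) -> [35]
enqueue(28) -> [35, 28]
enqueue(39) -> [35, 28, 39]
enqueue(10) -> [35, 28, 39, 10]
enqueue(20) -> [35, 28, 39, 10, 20]
enqueue(11) -> [35, 28, 39, 10, 20, 11]

Final queue: [35, 28, 39, 10, 20, 11]


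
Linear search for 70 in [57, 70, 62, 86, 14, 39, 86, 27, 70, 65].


i=0: 57!=70
i=1: 70==70 found!

Found at 1, 2 comps


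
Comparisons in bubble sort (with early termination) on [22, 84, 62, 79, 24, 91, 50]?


Algorithm: bubble sort (with early termination)
Input: [22, 84, 62, 79, 24, 91, 50]
Sorted: [22, 24, 50, 62, 79, 84, 91]

20


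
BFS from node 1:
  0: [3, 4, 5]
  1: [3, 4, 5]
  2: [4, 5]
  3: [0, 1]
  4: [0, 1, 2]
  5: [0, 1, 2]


Visit 1, enqueue [3, 4, 5]
Visit 3, enqueue [0]
Visit 4, enqueue [2]
Visit 5, enqueue []
Visit 0, enqueue []
Visit 2, enqueue []

BFS order: [1, 3, 4, 5, 0, 2]


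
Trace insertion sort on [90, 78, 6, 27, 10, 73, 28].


Initial: [90, 78, 6, 27, 10, 73, 28]
Insert 78: [78, 90, 6, 27, 10, 73, 28]
Insert 6: [6, 78, 90, 27, 10, 73, 28]
Insert 27: [6, 27, 78, 90, 10, 73, 28]
Insert 10: [6, 10, 27, 78, 90, 73, 28]
Insert 73: [6, 10, 27, 73, 78, 90, 28]
Insert 28: [6, 10, 27, 28, 73, 78, 90]

Sorted: [6, 10, 27, 28, 73, 78, 90]


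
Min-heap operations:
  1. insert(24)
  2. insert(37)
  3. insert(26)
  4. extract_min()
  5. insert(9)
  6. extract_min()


insert(24) -> [24]
insert(37) -> [24, 37]
insert(26) -> [24, 37, 26]
extract_min()->24, [26, 37]
insert(9) -> [9, 37, 26]
extract_min()->9, [26, 37]

Final heap: [26, 37]
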